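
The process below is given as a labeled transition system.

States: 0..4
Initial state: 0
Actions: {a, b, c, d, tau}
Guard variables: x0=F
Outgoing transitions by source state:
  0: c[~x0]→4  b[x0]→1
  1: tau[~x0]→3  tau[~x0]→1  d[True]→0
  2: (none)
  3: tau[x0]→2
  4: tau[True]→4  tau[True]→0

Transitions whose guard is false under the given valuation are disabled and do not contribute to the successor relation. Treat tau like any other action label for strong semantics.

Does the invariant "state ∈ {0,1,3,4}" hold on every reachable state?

Answer: INVARIANT HOLDS

Analysis:
Allowed set {0,1,3,4}
Reach set: {0,4}
  0: ok
  4: ok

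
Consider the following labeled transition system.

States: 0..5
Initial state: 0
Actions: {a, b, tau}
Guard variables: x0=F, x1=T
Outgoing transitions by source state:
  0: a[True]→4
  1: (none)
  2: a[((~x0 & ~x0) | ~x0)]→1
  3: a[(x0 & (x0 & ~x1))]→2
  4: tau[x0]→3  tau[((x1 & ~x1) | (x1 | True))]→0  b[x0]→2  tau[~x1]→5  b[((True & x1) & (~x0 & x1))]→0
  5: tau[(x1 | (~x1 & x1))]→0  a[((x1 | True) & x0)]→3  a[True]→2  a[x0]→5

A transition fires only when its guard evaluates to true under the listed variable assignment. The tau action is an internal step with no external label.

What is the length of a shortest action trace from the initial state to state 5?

Breadth-first toward 5:
  L0 = {0}
  L1 = {4}
5 never appears.

Answer: UNREACHABLE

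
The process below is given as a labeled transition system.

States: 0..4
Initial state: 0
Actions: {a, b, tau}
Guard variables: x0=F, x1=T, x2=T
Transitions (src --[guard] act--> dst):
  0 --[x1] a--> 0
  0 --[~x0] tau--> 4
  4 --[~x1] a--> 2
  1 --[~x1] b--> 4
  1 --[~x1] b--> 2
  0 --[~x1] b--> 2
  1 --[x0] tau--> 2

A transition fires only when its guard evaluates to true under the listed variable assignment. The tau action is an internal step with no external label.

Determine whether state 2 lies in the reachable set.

2 transition(s) survive guard evaluation.
Layer 0: {0}
Layer 1: {4}  now seen {0,4}
Reachable = {0,4}

Answer: UNREACHABLE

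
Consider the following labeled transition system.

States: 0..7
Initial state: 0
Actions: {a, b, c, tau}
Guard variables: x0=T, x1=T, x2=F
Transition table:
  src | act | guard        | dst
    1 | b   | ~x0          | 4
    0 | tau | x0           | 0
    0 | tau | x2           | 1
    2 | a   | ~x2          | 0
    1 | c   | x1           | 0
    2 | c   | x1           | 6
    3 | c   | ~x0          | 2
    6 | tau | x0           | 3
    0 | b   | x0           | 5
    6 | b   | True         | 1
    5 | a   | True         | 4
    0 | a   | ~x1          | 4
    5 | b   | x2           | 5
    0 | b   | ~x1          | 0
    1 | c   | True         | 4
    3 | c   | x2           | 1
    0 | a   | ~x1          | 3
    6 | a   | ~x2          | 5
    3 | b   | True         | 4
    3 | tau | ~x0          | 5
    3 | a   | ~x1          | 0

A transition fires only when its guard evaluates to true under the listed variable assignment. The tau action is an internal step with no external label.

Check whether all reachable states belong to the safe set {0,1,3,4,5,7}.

Answer: INVARIANT HOLDS

Analysis:
Safe = {0,1,3,4,5,7}
Reachable = {0,4,5}
  0: ✓
  4: ✓
  5: ✓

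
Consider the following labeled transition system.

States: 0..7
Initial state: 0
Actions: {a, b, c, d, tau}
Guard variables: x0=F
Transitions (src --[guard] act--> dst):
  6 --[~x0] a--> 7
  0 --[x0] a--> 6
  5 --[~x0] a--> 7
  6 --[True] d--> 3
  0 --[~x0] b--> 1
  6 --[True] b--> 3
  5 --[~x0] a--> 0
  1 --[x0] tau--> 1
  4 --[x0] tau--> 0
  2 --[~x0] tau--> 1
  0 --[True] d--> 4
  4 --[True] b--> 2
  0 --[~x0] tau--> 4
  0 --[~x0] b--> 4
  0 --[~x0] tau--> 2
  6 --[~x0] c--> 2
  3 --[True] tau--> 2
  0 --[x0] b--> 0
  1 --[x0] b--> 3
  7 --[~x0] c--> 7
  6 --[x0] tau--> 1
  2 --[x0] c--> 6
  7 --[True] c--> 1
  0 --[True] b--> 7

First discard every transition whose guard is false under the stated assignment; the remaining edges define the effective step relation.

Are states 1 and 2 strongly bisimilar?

Bisimulation quotient by refinement:
  P[0] = {{0,1,2,3,4,5,6,7}}
  P[1] = {{0},{1},{2,3},{4},{5},{6},{7}}
  P[2] = {{0},{1},{2},{3},{4},{5},{6},{7}}
Fixed point at round 3; 8 class(es).
class of 1: {1}; class of 2: {2}

Answer: NOT BISIMILAR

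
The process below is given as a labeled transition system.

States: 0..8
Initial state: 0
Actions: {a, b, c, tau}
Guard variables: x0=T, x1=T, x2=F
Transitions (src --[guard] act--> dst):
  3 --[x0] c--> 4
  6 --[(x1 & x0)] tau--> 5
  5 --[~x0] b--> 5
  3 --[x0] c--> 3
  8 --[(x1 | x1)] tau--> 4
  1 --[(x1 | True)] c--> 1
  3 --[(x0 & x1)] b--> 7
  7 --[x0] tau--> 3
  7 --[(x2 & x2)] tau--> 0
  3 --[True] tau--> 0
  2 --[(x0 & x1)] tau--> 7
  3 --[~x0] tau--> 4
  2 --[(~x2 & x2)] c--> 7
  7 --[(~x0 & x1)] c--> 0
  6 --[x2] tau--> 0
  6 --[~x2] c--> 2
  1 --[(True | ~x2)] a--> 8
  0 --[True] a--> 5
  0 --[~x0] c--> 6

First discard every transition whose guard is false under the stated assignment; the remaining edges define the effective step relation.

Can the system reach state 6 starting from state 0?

Answer: UNREACHABLE

Trace:
After dropping false guards: 12 live edges.
L0 = {0}
L1 = {5}  now seen {0,5}
R = {0,5}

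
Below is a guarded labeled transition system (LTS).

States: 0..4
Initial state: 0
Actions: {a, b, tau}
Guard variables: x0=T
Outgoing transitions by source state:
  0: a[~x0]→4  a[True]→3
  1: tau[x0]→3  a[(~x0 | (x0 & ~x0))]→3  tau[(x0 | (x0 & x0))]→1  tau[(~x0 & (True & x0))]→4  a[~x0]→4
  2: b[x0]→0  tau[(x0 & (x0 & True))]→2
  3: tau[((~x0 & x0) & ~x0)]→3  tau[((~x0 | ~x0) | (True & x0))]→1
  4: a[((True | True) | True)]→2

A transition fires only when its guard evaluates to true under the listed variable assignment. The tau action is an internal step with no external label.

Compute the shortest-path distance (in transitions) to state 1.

Layered search for 1:
  depth 0: {0}
  depth 1: {3}
  depth 2: {1}
depth(1)=2, e.g. a·tau

Answer: 2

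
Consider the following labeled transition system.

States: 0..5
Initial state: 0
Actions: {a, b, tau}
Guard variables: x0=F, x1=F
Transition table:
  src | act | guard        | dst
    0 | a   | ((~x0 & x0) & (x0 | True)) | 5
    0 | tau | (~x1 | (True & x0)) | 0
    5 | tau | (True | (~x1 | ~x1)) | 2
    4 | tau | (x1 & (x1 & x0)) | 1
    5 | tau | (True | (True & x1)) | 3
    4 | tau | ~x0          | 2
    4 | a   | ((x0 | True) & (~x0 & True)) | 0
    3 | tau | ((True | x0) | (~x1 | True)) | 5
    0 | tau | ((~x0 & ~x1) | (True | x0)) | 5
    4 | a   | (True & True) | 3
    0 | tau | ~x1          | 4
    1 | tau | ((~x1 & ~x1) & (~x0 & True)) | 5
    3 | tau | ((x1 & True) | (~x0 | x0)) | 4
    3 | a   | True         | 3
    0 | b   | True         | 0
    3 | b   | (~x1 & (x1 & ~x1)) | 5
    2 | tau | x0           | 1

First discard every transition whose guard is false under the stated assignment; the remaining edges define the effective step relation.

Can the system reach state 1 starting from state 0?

Answer: UNREACHABLE

Trace:
After dropping false guards: 13 live edges.
L0 = {0}
L1 = {4,5}  now seen {0,4,5}
L2 = {2,3}  now seen {0,2,3,4,5}
R = {0,2,3,4,5}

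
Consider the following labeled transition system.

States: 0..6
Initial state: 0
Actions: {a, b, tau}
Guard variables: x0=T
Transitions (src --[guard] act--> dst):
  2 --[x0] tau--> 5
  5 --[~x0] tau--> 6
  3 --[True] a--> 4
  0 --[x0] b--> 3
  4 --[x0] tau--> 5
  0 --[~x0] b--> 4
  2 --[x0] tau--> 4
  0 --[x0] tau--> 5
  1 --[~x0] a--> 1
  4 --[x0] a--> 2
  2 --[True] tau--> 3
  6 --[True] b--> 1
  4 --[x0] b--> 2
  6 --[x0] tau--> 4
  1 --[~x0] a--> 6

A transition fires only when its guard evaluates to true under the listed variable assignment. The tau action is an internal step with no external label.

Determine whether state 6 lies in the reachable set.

Answer: UNREACHABLE

Working:
11 transition(s) survive guard evaluation.
Layer 0: {0}
Layer 1: {3,5}  total {0,3,5}
Layer 2: {4}  total {0,3,4,5}
Layer 3: {2}  total {0,2,3,4,5}
Reach set: {0,2,3,4,5}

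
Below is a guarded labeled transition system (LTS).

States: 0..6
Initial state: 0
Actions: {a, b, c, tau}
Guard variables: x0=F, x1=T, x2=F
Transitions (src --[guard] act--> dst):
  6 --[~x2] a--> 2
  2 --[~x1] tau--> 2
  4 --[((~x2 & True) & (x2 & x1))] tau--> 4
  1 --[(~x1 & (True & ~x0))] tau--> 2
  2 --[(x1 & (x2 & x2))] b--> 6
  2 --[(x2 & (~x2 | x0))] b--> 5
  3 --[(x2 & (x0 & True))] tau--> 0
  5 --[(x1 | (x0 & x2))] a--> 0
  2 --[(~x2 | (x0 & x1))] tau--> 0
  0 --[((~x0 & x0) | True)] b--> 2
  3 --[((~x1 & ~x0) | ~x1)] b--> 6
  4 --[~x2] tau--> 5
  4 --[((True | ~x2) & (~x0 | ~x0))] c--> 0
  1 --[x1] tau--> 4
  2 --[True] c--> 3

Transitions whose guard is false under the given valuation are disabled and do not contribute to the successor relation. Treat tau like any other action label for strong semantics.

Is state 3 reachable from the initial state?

Answer: REACHABLE

Analysis:
After dropping false guards: 8 live edges.
L0 = {0}
L1 = {2}  total {0,2}
L2 = {3}  total {0,2,3}
Reachable = {0,2,3}
Path to 3: b·c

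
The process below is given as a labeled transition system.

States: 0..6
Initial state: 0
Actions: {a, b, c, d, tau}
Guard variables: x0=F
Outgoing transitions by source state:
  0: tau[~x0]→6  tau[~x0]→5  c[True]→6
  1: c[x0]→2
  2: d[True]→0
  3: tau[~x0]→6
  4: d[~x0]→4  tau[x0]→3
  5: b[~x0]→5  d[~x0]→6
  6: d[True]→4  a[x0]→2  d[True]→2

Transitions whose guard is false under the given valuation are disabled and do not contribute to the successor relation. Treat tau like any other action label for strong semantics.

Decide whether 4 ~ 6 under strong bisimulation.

Refine partition for ~:
  π0 = {{0,1,2,3,4,5,6}}
  π1 = {{0},{1},{2,4,6},{3},{5}}
  π2 = {{0},{1},{2},{3},{4,6},{5}}
  π3 = {{0},{1},{2},{3},{4},{5},{6}}
stable after 4 split(s): 7 block(s)
[4]={4}  [6]={6}

Answer: NOT BISIMILAR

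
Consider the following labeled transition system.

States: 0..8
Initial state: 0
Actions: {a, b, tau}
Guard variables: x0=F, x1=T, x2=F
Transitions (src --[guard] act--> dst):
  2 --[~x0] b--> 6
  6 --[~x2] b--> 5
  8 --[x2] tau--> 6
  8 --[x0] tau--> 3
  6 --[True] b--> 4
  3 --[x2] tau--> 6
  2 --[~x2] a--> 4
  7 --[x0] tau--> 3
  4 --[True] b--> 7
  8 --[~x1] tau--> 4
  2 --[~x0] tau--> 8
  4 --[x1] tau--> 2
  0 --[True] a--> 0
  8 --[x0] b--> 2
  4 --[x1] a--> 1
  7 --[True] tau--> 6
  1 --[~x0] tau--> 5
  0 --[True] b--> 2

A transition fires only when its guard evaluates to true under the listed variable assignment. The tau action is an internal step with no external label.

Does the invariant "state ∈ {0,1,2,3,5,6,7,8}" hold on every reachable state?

Answer: INVARIANT VIOLATED at state 4

Trace:
Allowed set {0,1,2,3,5,6,7,8}
R = {0,1,2,4,5,6,7,8}
  0: safe
  1: safe
  2: safe
  4: outside
  5: safe
  6: safe
  7: safe
  8: safe
reach 4 via b·a — violates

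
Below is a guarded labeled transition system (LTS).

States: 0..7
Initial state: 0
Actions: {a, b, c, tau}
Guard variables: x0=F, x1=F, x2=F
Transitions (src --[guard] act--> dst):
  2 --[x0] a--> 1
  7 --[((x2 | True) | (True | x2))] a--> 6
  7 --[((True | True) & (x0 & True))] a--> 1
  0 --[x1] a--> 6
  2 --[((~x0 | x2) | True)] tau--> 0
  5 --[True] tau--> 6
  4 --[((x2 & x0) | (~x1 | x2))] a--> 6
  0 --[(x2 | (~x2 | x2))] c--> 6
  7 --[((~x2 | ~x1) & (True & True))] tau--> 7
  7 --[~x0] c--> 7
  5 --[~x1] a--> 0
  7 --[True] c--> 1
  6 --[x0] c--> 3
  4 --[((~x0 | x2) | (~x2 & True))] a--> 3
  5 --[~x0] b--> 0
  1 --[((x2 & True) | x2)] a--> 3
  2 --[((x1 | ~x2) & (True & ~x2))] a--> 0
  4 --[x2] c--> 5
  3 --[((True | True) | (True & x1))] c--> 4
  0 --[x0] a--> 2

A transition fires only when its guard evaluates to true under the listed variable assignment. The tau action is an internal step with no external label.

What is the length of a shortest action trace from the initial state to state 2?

Answer: UNREACHABLE

Working:
BFS to 2:
  depth 0: {0}
  depth 1: {6}
2 never appears.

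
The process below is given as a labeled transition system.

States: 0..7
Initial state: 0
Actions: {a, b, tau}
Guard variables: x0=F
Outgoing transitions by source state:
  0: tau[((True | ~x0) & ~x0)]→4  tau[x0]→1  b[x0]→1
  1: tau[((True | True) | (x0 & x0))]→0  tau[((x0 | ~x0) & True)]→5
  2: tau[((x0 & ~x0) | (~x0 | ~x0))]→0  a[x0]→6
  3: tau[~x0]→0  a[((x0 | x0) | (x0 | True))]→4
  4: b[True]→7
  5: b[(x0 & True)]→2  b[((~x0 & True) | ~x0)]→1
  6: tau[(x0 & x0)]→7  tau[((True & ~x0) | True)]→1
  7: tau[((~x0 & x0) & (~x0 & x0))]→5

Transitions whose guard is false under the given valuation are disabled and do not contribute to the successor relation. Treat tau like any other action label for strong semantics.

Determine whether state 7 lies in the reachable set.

9 transition(s) survive guard evaluation.
Layer 0: {0}
Layer 1: {4}  total {0,4}
Layer 2: {7}  total {0,4,7}
R = {0,4,7}
Path to 7: tau·b

Answer: REACHABLE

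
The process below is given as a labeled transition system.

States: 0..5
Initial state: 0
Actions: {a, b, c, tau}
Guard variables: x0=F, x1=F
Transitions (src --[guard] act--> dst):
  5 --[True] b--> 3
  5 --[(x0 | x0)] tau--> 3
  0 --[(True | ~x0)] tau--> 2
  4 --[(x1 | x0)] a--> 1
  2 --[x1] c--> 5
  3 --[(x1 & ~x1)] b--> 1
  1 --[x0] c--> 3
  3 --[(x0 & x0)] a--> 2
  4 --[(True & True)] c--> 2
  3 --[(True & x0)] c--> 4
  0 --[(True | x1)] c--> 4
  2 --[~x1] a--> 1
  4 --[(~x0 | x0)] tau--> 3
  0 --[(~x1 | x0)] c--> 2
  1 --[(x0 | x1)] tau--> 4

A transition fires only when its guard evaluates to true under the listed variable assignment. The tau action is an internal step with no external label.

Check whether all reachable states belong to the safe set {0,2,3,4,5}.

Answer: INVARIANT VIOLATED at state 1

Working:
Allowed set {0,2,3,4,5}
Reachable = {0,1,2,3,4}
  0: ok
  1: ✗ unsafe
  2: ok
  3: ok
  4: ok
counterexample path to 1: tau·a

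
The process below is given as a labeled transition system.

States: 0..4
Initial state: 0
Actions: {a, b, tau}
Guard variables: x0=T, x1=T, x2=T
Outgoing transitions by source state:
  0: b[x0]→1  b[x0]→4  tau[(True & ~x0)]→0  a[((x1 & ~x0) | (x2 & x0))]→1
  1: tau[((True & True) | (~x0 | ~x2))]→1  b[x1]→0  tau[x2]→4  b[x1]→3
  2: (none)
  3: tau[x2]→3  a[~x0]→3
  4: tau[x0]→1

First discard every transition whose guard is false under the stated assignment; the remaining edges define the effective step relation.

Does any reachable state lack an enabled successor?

Reach set: {0,1,3,4}
  0: a→1  b→1  b→4  [deg 3]
  1: b→0  b→3  tau→1  tau→4  [deg 4]
  3: tau→3  [deg 1]
  4: tau→1  [deg 1]

Answer: DEADLOCK-FREE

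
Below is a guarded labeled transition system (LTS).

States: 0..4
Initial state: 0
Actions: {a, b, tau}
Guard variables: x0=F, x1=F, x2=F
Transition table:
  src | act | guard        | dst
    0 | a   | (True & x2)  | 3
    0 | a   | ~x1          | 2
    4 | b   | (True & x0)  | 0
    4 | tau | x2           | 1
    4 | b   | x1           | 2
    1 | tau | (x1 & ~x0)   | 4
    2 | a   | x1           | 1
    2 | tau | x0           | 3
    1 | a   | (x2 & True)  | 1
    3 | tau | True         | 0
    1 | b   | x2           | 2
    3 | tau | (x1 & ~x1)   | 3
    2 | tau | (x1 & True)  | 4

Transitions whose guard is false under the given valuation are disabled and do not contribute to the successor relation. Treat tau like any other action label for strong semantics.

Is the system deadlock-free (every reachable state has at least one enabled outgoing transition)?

Answer: DEADLOCK at state 2

Working:
Reachable = {0,2}
  0: a→2  [deg 1]
  2: ∅  [deadlock]
trace reaching 2: a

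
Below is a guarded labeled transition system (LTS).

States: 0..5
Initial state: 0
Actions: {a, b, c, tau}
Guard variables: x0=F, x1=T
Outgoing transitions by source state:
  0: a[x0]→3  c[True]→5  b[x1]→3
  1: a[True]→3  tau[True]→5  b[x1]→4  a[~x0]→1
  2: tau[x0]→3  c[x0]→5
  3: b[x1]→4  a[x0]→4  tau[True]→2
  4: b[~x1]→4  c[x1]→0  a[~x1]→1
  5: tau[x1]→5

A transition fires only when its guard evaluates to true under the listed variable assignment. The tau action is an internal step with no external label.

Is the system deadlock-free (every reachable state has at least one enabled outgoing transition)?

R = {0,2,3,4,5}
  0: b→3  c→5  [deg 2]
  2: ∅  [STUCK]
  3: b→4  tau→2  [deg 2]
  4: c→0  [deg 1]
  5: tau→5  [deg 1]
Path to 2: b·tau

Answer: DEADLOCK at state 2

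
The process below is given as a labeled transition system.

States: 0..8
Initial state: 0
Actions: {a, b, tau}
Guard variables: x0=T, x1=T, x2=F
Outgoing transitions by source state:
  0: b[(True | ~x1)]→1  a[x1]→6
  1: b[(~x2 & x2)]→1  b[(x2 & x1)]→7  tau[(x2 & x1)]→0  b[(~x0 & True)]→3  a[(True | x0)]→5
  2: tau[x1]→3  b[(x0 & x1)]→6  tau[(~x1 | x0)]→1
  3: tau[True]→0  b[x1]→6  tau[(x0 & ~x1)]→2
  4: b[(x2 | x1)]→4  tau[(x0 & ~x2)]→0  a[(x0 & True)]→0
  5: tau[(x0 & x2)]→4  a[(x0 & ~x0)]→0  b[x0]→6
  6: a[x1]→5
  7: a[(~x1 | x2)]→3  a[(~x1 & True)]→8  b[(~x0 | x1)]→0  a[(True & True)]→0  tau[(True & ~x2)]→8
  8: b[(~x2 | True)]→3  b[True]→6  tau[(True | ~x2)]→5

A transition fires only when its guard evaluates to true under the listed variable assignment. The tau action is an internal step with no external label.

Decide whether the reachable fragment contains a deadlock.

Answer: DEADLOCK-FREE

Trace:
Reach set: {0,1,5,6}
  0: a→6  b→1  [2 exit(s)]
  1: a→5  [1 exit(s)]
  5: b→6  [1 exit(s)]
  6: a→5  [1 exit(s)]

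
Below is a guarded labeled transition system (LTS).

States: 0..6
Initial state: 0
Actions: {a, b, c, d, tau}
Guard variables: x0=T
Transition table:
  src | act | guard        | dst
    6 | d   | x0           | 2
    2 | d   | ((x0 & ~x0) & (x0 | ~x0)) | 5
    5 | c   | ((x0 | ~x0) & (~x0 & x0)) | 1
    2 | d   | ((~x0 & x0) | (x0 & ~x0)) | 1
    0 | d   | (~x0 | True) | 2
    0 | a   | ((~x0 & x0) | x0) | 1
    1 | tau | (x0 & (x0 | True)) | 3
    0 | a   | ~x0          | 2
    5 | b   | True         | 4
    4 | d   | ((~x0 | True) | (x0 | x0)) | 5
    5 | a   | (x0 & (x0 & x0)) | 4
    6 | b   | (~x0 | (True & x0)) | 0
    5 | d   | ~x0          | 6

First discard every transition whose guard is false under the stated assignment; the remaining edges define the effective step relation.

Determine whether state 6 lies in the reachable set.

8 transition(s) survive guard evaluation.
Layer 0: {0}
Layer 1: {1,2}  cumulative {0,1,2}
Layer 2: {3}  cumulative {0,1,2,3}
Reachable = {0,1,2,3}

Answer: UNREACHABLE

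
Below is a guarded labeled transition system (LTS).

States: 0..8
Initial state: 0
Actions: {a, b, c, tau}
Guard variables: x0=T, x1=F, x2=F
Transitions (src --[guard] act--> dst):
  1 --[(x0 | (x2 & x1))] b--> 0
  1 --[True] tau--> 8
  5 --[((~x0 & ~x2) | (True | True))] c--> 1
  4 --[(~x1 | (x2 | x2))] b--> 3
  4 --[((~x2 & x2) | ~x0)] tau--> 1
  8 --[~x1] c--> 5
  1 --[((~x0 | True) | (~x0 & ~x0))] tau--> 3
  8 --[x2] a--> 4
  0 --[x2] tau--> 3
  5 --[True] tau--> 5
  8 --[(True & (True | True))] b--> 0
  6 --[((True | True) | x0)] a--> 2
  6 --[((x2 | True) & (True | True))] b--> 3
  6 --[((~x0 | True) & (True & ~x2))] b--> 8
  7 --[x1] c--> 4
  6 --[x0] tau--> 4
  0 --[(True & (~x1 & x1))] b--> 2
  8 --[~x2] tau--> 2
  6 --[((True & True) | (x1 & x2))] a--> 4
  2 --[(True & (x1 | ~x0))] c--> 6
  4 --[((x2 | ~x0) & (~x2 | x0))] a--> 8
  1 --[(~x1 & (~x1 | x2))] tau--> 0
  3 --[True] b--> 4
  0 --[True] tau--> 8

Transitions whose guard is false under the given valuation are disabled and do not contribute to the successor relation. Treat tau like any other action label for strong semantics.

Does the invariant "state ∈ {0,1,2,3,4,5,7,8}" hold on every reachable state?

Inv-set: {0,1,2,3,4,5,7,8}
Reachable = {0,1,2,3,4,5,8}
  0: safe
  1: safe
  2: safe
  3: safe
  4: safe
  5: safe
  8: safe

Answer: INVARIANT HOLDS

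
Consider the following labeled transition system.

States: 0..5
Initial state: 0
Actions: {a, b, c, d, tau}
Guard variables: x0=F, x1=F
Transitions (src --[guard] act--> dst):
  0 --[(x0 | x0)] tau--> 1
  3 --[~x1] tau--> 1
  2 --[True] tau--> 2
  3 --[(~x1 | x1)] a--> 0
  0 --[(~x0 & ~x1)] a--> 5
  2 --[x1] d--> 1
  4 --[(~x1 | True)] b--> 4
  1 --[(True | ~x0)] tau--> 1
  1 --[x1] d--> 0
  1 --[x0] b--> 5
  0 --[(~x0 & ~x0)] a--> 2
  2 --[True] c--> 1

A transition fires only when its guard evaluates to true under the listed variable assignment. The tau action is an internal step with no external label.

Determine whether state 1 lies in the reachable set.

Answer: REACHABLE

Analysis:
8 transition(s) survive guard evaluation.
depth 0: {0}
depth 1: {2,5}  now seen {0,2,5}
depth 2: {1}  now seen {0,1,2,5}
R = {0,1,2,5}
witness 1: a·c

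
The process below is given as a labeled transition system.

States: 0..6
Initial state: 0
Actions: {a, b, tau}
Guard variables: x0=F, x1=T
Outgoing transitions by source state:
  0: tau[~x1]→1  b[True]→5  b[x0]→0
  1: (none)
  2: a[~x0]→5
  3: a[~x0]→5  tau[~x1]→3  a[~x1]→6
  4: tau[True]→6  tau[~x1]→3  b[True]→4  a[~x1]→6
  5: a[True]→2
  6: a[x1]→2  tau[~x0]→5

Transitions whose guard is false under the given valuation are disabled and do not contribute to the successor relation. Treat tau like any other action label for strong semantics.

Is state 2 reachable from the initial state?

Answer: REACHABLE

Working:
Guard filter leaves 8 enabled edge(s).
L0 = {0}
L1 = {5}  cumulative {0,5}
L2 = {2}  cumulative {0,2,5}
R = {0,2,5}
Path to 2: b·a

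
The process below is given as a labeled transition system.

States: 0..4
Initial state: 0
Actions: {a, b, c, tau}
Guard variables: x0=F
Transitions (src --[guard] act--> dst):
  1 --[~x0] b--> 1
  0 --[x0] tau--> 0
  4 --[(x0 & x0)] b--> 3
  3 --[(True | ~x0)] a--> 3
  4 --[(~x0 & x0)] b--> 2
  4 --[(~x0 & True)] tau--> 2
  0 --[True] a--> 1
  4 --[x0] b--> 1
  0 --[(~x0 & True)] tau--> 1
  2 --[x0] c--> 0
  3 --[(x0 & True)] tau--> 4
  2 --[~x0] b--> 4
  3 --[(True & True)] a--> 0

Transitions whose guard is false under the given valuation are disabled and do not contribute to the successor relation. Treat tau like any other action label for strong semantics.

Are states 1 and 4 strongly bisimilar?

Bisimulation quotient by refinement:
  round 0: {{0,1,2,3,4}}
  round 1: {{0},{1,2},{3},{4}}
  round 2: {{0},{1},{2},{3},{4}}
5 equivalence class(es) (converged in 3)
class of 1: {1}; class of 4: {4}

Answer: NOT BISIMILAR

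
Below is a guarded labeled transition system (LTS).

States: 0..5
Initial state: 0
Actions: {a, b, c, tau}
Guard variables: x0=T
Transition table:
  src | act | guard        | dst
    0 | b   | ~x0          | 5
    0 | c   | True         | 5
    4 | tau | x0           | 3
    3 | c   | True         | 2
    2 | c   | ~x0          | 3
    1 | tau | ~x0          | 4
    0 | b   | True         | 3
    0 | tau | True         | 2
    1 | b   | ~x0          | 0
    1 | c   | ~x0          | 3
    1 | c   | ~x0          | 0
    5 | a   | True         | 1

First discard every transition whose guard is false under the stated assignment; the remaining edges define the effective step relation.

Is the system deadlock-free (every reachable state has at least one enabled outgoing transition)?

R = {0,1,2,3,5}
  0: b→3  c→5  tau→2  [3 out]
  1: ∅  [STUCK]
  2: ∅  [STUCK]
  3: c→2  [1 out]
  5: a→1  [1 out]
trace reaching 1: c·a

Answer: DEADLOCK at state 1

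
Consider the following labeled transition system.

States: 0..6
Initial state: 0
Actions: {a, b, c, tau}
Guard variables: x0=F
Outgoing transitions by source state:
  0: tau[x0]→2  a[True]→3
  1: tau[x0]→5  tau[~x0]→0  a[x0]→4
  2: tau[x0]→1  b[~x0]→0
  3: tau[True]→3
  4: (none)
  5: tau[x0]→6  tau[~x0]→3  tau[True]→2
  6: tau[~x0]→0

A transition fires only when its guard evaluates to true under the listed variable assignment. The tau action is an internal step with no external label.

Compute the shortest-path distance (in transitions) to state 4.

Answer: UNREACHABLE

Working:
Breadth-first toward 4:
  depth 0: {0}
  depth 1: {3}
4 never appears.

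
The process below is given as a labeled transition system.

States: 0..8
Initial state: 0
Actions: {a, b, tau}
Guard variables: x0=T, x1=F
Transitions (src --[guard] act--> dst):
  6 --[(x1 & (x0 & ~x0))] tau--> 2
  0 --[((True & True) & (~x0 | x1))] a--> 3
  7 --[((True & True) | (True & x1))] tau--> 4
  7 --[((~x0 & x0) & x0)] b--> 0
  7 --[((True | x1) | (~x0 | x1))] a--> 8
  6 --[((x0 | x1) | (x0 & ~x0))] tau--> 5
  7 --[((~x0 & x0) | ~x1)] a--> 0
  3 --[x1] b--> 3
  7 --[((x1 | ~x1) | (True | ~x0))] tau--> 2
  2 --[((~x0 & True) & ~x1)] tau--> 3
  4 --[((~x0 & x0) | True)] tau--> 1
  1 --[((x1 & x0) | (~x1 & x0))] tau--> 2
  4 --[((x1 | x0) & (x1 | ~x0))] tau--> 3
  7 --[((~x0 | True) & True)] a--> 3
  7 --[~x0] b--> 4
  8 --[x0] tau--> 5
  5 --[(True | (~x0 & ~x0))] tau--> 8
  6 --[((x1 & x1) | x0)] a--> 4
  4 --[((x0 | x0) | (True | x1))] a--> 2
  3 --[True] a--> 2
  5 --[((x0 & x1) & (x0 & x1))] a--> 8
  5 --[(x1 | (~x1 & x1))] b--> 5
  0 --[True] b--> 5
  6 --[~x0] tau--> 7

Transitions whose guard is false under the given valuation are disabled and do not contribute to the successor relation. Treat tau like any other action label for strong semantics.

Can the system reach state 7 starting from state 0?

Answer: UNREACHABLE

Working:
14 transition(s) survive guard evaluation.
Layer 0: {0}
Layer 1: {5}  now seen {0,5}
Layer 2: {8}  now seen {0,5,8}
R = {0,5,8}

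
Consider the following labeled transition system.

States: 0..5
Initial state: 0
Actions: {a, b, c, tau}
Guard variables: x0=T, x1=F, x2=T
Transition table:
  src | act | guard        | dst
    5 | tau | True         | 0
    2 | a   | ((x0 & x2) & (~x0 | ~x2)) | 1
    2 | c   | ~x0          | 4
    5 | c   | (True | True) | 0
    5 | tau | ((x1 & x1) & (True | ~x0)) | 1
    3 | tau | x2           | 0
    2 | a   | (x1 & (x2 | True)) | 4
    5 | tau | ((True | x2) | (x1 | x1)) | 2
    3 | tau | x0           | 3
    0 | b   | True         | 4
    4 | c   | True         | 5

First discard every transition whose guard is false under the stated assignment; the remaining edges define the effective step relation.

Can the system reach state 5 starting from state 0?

Answer: REACHABLE

Analysis:
After dropping false guards: 7 live edges.
L0 = {0}
L1 = {4}  now seen {0,4}
L2 = {5}  now seen {0,4,5}
L3 = {2}  now seen {0,2,4,5}
Reachable = {0,2,4,5}
Path to 5: b·c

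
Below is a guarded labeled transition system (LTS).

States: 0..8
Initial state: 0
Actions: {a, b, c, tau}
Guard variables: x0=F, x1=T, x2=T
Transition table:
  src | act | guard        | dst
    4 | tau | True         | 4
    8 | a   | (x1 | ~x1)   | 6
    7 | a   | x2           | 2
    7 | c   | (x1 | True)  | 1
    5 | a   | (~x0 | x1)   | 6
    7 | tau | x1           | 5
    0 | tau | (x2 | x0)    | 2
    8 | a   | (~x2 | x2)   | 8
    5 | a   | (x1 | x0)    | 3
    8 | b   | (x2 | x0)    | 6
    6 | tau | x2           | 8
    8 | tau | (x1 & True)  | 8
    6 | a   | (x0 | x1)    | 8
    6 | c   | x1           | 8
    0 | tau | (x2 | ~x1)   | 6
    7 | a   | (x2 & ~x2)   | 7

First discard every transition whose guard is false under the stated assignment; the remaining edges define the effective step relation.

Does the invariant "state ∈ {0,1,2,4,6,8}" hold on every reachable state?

Answer: INVARIANT HOLDS

Working:
Inv-set: {0,1,2,4,6,8}
Reachable = {0,2,6,8}
  0: ✓
  2: ✓
  6: ✓
  8: ✓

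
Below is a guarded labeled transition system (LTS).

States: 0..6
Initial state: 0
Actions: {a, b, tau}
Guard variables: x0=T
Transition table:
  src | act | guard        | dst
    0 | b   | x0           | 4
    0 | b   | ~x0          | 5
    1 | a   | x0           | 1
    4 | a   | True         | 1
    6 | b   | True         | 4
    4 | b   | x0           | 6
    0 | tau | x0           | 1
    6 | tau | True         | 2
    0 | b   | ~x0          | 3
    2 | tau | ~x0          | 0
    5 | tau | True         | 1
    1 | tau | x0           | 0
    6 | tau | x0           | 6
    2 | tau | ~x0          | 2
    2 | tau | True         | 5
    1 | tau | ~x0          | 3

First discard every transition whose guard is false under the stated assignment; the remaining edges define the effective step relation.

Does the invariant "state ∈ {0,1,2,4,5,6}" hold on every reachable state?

Answer: INVARIANT HOLDS

Working:
Allowed set {0,1,2,4,5,6}
Reach set: {0,1,2,4,5,6}
  0: ✓
  1: ✓
  2: ✓
  4: ✓
  5: ✓
  6: ✓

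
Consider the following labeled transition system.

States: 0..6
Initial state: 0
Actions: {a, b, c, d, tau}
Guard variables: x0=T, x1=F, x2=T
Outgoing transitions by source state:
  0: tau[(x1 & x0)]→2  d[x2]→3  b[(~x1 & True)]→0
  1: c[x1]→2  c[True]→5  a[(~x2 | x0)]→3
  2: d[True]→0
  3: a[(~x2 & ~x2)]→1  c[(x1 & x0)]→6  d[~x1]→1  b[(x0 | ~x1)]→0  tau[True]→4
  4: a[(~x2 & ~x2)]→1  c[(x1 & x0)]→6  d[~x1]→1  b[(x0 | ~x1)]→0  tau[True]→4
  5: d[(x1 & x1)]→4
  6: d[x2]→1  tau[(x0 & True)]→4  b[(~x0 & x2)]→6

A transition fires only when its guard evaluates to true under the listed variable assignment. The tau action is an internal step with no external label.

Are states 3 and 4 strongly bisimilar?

Answer: BISIMILAR

Working:
Bisimulation quotient by refinement:
  π0 = {{0,1,2,3,4,5,6}}
  π1 = {{0},{1},{2},{3,4},{5},{6}}
stable after 2 split(s): 6 block(s)
3∈{3,4}, 4∈{3,4}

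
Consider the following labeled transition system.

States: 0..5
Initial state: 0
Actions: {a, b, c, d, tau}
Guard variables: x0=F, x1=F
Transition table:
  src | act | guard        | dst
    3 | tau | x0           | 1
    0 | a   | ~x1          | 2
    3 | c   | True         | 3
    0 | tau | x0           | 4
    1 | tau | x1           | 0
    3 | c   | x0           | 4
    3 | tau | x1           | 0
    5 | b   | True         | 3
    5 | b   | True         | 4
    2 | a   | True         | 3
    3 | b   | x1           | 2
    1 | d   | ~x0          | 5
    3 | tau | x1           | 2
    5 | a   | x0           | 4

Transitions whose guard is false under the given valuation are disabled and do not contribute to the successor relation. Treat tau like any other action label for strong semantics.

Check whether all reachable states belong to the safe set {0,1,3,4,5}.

Inv-set: {0,1,3,4,5}
Reach set: {0,2,3}
  0: safe
  2: outside
  3: safe
reach 2 via a — violates

Answer: INVARIANT VIOLATED at state 2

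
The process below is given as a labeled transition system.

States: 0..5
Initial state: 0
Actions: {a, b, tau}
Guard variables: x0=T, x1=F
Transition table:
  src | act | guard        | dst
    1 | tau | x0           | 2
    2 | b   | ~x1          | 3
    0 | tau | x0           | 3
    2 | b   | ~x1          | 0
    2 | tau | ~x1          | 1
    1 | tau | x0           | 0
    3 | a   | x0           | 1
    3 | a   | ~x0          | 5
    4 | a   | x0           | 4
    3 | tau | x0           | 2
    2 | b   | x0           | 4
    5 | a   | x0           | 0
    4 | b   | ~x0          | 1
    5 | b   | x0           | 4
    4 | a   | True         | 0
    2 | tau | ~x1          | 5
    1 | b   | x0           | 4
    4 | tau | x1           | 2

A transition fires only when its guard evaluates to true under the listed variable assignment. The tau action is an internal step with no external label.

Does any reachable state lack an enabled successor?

Reachable = {0,1,2,3,4,5}
  0: tau→3  [1 out]
  1: b→4  tau→0  tau→2  [3 out]
  2: b→0  b→3  b→4  tau→1  tau→5  [5 out]
  3: a→1  tau→2  [2 out]
  4: a→0  a→4  [2 out]
  5: a→0  b→4  [2 out]

Answer: DEADLOCK-FREE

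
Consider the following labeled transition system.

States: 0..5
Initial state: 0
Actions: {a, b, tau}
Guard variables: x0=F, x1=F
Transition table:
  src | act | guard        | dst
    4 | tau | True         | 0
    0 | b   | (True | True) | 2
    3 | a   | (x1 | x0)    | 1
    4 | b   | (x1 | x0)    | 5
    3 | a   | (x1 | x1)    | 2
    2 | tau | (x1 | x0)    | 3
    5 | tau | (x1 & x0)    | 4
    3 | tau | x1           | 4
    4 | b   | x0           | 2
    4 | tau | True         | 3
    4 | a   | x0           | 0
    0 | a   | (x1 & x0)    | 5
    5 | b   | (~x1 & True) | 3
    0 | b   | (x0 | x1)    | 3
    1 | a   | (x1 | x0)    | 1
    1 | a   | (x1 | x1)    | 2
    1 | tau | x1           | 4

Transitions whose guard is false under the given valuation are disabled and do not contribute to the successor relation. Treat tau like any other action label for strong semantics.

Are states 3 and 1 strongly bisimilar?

Answer: BISIMILAR

Trace:
Refine partition for ~:
  π0 = {{0,1,2,3,4,5}}
  π1 = {{0,5},{1,2,3},{4}}
stable after 2 split(s): 3 block(s)
class of 3: {1,2,3}; class of 1: {1,2,3}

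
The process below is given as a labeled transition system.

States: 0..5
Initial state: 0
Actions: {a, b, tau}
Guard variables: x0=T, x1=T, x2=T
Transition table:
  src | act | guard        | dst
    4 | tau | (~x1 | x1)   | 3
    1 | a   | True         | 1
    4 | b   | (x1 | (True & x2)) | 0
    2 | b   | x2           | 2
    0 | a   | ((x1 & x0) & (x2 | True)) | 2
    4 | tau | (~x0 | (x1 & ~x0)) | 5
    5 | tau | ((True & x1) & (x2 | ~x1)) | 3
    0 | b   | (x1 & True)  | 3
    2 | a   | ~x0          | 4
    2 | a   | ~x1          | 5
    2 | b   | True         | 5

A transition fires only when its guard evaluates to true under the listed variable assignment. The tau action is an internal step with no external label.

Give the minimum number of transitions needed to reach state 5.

Answer: 2

Analysis:
BFS to 5:
  depth 0: {0}
  depth 1: {2,3}
  depth 2: {5}
depth(5)=2, e.g. a·b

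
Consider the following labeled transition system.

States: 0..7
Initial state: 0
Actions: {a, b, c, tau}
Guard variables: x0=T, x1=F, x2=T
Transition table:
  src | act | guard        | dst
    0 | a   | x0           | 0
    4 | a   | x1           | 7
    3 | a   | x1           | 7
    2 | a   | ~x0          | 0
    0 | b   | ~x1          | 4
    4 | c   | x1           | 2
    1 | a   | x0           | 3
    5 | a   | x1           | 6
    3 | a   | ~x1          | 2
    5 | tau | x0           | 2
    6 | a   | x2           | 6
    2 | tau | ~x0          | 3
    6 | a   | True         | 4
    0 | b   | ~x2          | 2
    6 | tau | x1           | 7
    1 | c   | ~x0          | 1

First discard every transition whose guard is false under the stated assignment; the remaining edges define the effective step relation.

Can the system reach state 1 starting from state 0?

Answer: UNREACHABLE

Working:
7 transition(s) survive guard evaluation.
depth 0: {0}
depth 1: {4}  cumulative {0,4}
Reachable = {0,4}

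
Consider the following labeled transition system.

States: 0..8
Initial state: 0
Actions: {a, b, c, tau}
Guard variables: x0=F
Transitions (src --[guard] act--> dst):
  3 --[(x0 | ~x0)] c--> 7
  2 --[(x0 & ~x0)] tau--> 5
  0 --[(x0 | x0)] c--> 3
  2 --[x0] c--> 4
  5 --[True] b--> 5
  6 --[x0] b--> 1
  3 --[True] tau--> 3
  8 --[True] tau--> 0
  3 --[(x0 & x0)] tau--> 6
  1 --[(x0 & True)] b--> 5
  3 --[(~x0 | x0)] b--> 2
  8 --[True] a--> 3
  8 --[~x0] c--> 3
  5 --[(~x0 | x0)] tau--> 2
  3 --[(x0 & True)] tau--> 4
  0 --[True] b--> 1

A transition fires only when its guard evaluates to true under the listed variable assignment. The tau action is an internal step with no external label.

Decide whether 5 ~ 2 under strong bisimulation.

Answer: NOT BISIMILAR

Analysis:
Compute ~ classes (split until stable):
  round 0: {{0,1,2,3,4,5,6,7,8}}
  round 1: {{0},{1,2,4,6,7},{3},{5},{8}}
stable after 2 split(s): 5 block(s)
5∈{5}, 2∈{1,2,4,6,7}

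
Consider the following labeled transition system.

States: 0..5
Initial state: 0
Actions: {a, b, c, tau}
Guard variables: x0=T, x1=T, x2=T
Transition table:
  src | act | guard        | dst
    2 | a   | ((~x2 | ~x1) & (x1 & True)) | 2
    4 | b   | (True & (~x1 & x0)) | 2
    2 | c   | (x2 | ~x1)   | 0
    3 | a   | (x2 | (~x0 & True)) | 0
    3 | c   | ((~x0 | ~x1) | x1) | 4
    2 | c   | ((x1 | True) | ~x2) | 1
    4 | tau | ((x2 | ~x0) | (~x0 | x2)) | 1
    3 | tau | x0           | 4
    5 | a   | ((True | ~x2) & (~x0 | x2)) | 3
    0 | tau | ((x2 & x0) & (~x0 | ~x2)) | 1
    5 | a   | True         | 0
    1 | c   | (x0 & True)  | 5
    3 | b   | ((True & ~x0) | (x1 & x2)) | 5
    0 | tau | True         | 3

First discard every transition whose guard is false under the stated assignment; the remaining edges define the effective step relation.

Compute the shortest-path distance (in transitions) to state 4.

Answer: 2

Analysis:
Breadth-first toward 4:
  depth 0: {0}
  depth 1: {3}
  depth 2: {4,5}
first hit 4 at d=2 via tau·c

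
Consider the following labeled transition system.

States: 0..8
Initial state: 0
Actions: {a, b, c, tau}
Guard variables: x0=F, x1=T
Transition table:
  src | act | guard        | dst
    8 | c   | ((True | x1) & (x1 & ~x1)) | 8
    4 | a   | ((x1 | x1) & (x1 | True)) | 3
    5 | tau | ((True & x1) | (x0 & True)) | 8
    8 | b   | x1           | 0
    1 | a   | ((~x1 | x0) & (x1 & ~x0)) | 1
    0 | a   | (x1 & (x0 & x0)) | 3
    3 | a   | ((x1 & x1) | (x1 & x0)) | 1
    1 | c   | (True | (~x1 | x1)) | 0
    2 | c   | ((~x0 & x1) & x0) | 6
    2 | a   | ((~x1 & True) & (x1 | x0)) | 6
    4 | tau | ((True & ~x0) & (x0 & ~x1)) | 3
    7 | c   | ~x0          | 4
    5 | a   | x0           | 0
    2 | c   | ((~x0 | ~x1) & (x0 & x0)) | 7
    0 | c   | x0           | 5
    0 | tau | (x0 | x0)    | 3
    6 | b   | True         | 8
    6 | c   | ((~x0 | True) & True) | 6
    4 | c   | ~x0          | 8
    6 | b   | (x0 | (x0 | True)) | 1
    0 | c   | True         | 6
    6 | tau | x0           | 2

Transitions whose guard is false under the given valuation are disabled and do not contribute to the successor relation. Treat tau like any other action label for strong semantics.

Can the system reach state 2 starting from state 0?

11 transition(s) survive guard evaluation.
depth 0: {0}
depth 1: {6}  now seen {0,6}
depth 2: {1,8}  now seen {0,1,6,8}
Reachable = {0,1,6,8}

Answer: UNREACHABLE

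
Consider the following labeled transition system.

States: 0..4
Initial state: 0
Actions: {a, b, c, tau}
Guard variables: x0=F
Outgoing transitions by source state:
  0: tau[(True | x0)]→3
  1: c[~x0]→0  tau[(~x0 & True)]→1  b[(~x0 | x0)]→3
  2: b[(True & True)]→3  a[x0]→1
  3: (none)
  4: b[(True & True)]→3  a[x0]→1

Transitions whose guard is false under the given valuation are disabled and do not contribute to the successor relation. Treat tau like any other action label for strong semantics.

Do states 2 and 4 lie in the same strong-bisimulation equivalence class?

Answer: BISIMILAR

Working:
Bisimulation quotient by refinement:
  round 0: {{0,1,2,3,4}}
  round 1: {{0},{1},{2,4},{3}}
stable after 2 split(s): 4 block(s)
class of 2: {2,4}; class of 4: {2,4}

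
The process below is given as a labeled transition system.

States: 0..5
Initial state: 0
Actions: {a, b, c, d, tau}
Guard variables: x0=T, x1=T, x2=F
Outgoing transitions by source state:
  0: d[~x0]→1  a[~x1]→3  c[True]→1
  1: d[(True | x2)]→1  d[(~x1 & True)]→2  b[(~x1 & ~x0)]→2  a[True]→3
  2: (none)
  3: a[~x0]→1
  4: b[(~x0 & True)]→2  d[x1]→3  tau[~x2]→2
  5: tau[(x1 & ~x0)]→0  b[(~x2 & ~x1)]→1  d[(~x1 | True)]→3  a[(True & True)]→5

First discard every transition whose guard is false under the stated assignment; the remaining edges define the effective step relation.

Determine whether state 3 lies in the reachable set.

After dropping false guards: 7 live edges.
Layer 0: {0}
Layer 1: {1}  cumulative {0,1}
Layer 2: {3}  cumulative {0,1,3}
Reach set: {0,1,3}
Path to 3: c·a

Answer: REACHABLE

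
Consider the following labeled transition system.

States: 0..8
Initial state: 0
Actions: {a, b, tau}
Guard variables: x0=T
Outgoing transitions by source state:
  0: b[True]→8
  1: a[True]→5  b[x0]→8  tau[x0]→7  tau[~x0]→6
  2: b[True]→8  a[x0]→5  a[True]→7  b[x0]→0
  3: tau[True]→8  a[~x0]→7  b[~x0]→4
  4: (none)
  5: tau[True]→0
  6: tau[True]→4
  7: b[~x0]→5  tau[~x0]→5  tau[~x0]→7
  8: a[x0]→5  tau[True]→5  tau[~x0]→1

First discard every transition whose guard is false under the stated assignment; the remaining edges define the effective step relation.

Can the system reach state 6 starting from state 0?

After dropping false guards: 13 live edges.
depth 0: {0}
depth 1: {8}  total {0,8}
depth 2: {5}  total {0,5,8}
R = {0,5,8}

Answer: UNREACHABLE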